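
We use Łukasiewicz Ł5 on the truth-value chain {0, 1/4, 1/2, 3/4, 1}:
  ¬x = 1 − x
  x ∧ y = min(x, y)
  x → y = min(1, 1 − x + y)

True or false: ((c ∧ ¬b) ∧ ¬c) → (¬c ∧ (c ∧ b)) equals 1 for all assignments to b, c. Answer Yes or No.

Counterexample: take b = 0, c = 1/4.
¬b = ¬0 = 1
c ∧ ¬b = 1/4 ∧ 1 = 1/4
¬c = ¬1/4 = 3/4
(c ∧ ¬b) ∧ ¬c = 1/4 ∧ 3/4 = 1/4
¬c = ¬1/4 = 3/4
c ∧ b = 1/4 ∧ 0 = 0
¬c ∧ (c ∧ b) = 3/4 ∧ 0 = 0
((c ∧ ¬b) ∧ ¬c) → (¬c ∧ (c ∧ b)) = 1/4 → 0 = 3/4
This gives 3/4 ≠ 1.

No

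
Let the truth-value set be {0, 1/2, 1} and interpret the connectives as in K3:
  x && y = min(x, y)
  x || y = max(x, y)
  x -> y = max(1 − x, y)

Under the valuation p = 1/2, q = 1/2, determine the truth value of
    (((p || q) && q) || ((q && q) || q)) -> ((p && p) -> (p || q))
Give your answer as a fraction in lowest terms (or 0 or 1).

1/2

p || q = 1/2 || 1/2 = 1/2
(p || q) && q = 1/2 && 1/2 = 1/2
q && q = 1/2 && 1/2 = 1/2
(q && q) || q = 1/2 || 1/2 = 1/2
((p || q) && q) || ((q && q) || q) = 1/2 || 1/2 = 1/2
p && p = 1/2 && 1/2 = 1/2
p || q = 1/2 || 1/2 = 1/2
(p && p) -> (p || q) = 1/2 -> 1/2 = 1/2
(((p || q) && q) || ((q && q) || q)) -> ((p && p) -> (p || q)) = 1/2 -> 1/2 = 1/2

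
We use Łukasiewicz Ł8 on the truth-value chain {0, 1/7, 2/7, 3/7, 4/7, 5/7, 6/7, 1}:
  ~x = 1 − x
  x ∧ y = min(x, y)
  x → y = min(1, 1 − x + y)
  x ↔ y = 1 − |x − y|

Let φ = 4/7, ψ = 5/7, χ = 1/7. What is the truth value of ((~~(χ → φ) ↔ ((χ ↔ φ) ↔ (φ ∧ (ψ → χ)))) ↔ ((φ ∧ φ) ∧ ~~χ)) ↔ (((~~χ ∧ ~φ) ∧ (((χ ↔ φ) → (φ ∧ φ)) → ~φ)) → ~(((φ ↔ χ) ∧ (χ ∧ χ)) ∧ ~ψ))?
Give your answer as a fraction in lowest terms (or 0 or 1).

2/7

χ → φ = 1/7 → 4/7 = 1
~(χ → φ) = ~1 = 0
~~(χ → φ) = ~0 = 1
χ ↔ φ = 1/7 ↔ 4/7 = 4/7
ψ → χ = 5/7 → 1/7 = 3/7
φ ∧ (ψ → χ) = 4/7 ∧ 3/7 = 3/7
(χ ↔ φ) ↔ (φ ∧ (ψ → χ)) = 4/7 ↔ 3/7 = 6/7
~~(χ → φ) ↔ ((χ ↔ φ) ↔ (φ ∧ (ψ → χ))) = 1 ↔ 6/7 = 6/7
φ ∧ φ = 4/7 ∧ 4/7 = 4/7
~χ = ~1/7 = 6/7
~~χ = ~6/7 = 1/7
(φ ∧ φ) ∧ ~~χ = 4/7 ∧ 1/7 = 1/7
(~~(χ → φ) ↔ ((χ ↔ φ) ↔ (φ ∧ (ψ → χ)))) ↔ ((φ ∧ φ) ∧ ~~χ) = 6/7 ↔ 1/7 = 2/7
~χ = ~1/7 = 6/7
~~χ = ~6/7 = 1/7
~φ = ~4/7 = 3/7
~~χ ∧ ~φ = 1/7 ∧ 3/7 = 1/7
χ ↔ φ = 1/7 ↔ 4/7 = 4/7
φ ∧ φ = 4/7 ∧ 4/7 = 4/7
(χ ↔ φ) → (φ ∧ φ) = 4/7 → 4/7 = 1
~φ = ~4/7 = 3/7
((χ ↔ φ) → (φ ∧ φ)) → ~φ = 1 → 3/7 = 3/7
(~~χ ∧ ~φ) ∧ (((χ ↔ φ) → (φ ∧ φ)) → ~φ) = 1/7 ∧ 3/7 = 1/7
φ ↔ χ = 4/7 ↔ 1/7 = 4/7
χ ∧ χ = 1/7 ∧ 1/7 = 1/7
(φ ↔ χ) ∧ (χ ∧ χ) = 4/7 ∧ 1/7 = 1/7
~ψ = ~5/7 = 2/7
((φ ↔ χ) ∧ (χ ∧ χ)) ∧ ~ψ = 1/7 ∧ 2/7 = 1/7
~(((φ ↔ χ) ∧ (χ ∧ χ)) ∧ ~ψ) = ~1/7 = 6/7
((~~χ ∧ ~φ) ∧ (((χ ↔ φ) → (φ ∧ φ)) → ~φ)) → ~(((φ ↔ χ) ∧ (χ ∧ χ)) ∧ ~ψ) = 1/7 → 6/7 = 1
((~~(χ → φ) ↔ ((χ ↔ φ) ↔ (φ ∧ (ψ → χ)))) ↔ ((φ ∧ φ) ∧ ~~χ)) ↔ (((~~χ ∧ ~φ) ∧ (((χ ↔ φ) → (φ ∧ φ)) → ~φ)) → ~(((φ ↔ χ) ∧ (χ ∧ χ)) ∧ ~ψ)) = 2/7 ↔ 1 = 2/7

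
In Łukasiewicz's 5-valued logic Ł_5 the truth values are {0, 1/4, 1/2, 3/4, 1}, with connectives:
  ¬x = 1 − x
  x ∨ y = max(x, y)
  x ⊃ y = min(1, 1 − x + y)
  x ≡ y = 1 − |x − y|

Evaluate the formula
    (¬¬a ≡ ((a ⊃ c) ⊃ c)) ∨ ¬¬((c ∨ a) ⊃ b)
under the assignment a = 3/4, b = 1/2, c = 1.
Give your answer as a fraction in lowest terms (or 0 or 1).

3/4

¬a = ¬3/4 = 1/4
¬¬a = ¬1/4 = 3/4
a ⊃ c = 3/4 ⊃ 1 = 1
(a ⊃ c) ⊃ c = 1 ⊃ 1 = 1
¬¬a ≡ ((a ⊃ c) ⊃ c) = 3/4 ≡ 1 = 3/4
c ∨ a = 1 ∨ 3/4 = 1
(c ∨ a) ⊃ b = 1 ⊃ 1/2 = 1/2
¬((c ∨ a) ⊃ b) = ¬1/2 = 1/2
¬¬((c ∨ a) ⊃ b) = ¬1/2 = 1/2
(¬¬a ≡ ((a ⊃ c) ⊃ c)) ∨ ¬¬((c ∨ a) ⊃ b) = 3/4 ∨ 1/2 = 3/4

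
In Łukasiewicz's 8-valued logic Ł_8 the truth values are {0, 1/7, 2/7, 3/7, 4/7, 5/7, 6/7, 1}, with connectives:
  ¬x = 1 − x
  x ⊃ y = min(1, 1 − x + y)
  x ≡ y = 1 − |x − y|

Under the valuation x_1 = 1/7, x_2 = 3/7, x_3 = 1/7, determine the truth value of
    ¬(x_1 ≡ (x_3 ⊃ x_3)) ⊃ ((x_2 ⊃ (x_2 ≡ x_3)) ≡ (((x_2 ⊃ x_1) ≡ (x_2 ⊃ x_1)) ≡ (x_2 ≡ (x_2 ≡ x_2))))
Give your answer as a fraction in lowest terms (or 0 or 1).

4/7

x_3 ⊃ x_3 = 1/7 ⊃ 1/7 = 1
x_1 ≡ (x_3 ⊃ x_3) = 1/7 ≡ 1 = 1/7
¬(x_1 ≡ (x_3 ⊃ x_3)) = ¬1/7 = 6/7
x_2 ≡ x_3 = 3/7 ≡ 1/7 = 5/7
x_2 ⊃ (x_2 ≡ x_3) = 3/7 ⊃ 5/7 = 1
x_2 ⊃ x_1 = 3/7 ⊃ 1/7 = 5/7
x_2 ⊃ x_1 = 3/7 ⊃ 1/7 = 5/7
(x_2 ⊃ x_1) ≡ (x_2 ⊃ x_1) = 5/7 ≡ 5/7 = 1
x_2 ≡ x_2 = 3/7 ≡ 3/7 = 1
x_2 ≡ (x_2 ≡ x_2) = 3/7 ≡ 1 = 3/7
((x_2 ⊃ x_1) ≡ (x_2 ⊃ x_1)) ≡ (x_2 ≡ (x_2 ≡ x_2)) = 1 ≡ 3/7 = 3/7
(x_2 ⊃ (x_2 ≡ x_3)) ≡ (((x_2 ⊃ x_1) ≡ (x_2 ⊃ x_1)) ≡ (x_2 ≡ (x_2 ≡ x_2))) = 1 ≡ 3/7 = 3/7
¬(x_1 ≡ (x_3 ⊃ x_3)) ⊃ ((x_2 ⊃ (x_2 ≡ x_3)) ≡ (((x_2 ⊃ x_1) ≡ (x_2 ⊃ x_1)) ≡ (x_2 ≡ (x_2 ≡ x_2)))) = 6/7 ⊃ 3/7 = 4/7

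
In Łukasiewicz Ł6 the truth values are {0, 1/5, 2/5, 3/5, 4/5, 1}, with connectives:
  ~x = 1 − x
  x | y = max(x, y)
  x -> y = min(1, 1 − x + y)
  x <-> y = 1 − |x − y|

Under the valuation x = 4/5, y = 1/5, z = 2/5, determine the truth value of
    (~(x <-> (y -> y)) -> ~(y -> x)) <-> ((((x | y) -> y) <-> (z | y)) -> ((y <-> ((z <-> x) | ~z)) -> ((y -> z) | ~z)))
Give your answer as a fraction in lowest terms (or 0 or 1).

y -> y = 1/5 -> 1/5 = 1
x <-> (y -> y) = 4/5 <-> 1 = 4/5
~(x <-> (y -> y)) = ~4/5 = 1/5
y -> x = 1/5 -> 4/5 = 1
~(y -> x) = ~1 = 0
~(x <-> (y -> y)) -> ~(y -> x) = 1/5 -> 0 = 4/5
x | y = 4/5 | 1/5 = 4/5
(x | y) -> y = 4/5 -> 1/5 = 2/5
z | y = 2/5 | 1/5 = 2/5
((x | y) -> y) <-> (z | y) = 2/5 <-> 2/5 = 1
z <-> x = 2/5 <-> 4/5 = 3/5
~z = ~2/5 = 3/5
(z <-> x) | ~z = 3/5 | 3/5 = 3/5
y <-> ((z <-> x) | ~z) = 1/5 <-> 3/5 = 3/5
y -> z = 1/5 -> 2/5 = 1
~z = ~2/5 = 3/5
(y -> z) | ~z = 1 | 3/5 = 1
(y <-> ((z <-> x) | ~z)) -> ((y -> z) | ~z) = 3/5 -> 1 = 1
(((x | y) -> y) <-> (z | y)) -> ((y <-> ((z <-> x) | ~z)) -> ((y -> z) | ~z)) = 1 -> 1 = 1
(~(x <-> (y -> y)) -> ~(y -> x)) <-> ((((x | y) -> y) <-> (z | y)) -> ((y <-> ((z <-> x) | ~z)) -> ((y -> z) | ~z))) = 4/5 <-> 1 = 4/5

4/5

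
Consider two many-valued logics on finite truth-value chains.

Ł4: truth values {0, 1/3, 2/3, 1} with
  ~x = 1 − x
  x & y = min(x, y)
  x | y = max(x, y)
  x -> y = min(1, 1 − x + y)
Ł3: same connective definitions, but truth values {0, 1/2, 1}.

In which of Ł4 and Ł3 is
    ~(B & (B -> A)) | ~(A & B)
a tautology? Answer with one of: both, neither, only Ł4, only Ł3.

neither

In Ł4: at A = 1/3, B = 1/3 the value is 2/3 — not a tautology.
In Ł3: at A = 1/2, B = 1/2 the value is 1/2 — not a tautology.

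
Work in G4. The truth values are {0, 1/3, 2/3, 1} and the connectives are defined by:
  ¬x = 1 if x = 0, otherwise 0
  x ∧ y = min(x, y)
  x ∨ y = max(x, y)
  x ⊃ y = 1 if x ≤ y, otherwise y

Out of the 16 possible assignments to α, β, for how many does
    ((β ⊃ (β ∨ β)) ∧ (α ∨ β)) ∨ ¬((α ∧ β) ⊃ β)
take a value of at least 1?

α = 0, β = 0 ↦ 0  <
α = 0, β = 1/3 ↦ 1/3  <
α = 0, β = 2/3 ↦ 2/3  <
α = 0, β = 1 ↦ 1  ≥
α = 1/3, β = 0 ↦ 1/3  <
α = 1/3, β = 1/3 ↦ 1/3  <
α = 1/3, β = 2/3 ↦ 2/3  <
α = 1/3, β = 1 ↦ 1  ≥
α = 2/3, β = 0 ↦ 2/3  <
α = 2/3, β = 1/3 ↦ 2/3  <
α = 2/3, β = 2/3 ↦ 2/3  <
α = 2/3, β = 1 ↦ 1  ≥
α = 1, β = 0 ↦ 1  ≥
α = 1, β = 1/3 ↦ 1  ≥
α = 1, β = 2/3 ↦ 1  ≥
α = 1, β = 1 ↦ 1  ≥
So 7 of the 16 assignments meet the threshold.

7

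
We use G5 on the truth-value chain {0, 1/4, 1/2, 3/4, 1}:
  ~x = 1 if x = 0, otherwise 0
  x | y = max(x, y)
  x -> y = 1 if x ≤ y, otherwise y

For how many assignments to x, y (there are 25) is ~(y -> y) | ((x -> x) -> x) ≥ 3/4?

value 1: 5 assignments (counts)
value 3/4: 5 assignments (counts)
value 1/2: 5 assignments
value 1/4: 5 assignments
value 0: 5 assignments
So 10 of the 25 assignments meet the threshold.

10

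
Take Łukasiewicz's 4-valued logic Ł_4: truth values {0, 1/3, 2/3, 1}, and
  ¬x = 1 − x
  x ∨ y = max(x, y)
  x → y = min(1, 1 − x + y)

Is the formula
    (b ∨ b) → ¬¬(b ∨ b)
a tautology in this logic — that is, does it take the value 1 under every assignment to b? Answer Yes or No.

b = 0 ↦ 1
b = 1/3 ↦ 1
b = 2/3 ↦ 1
b = 1 ↦ 1
Every assignment gives a value ≥ 1.

Yes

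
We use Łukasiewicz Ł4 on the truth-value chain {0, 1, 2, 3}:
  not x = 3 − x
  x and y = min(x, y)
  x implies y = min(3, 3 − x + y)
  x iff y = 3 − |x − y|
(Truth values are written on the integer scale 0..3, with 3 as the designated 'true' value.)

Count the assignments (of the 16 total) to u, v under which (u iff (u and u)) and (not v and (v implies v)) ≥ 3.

u = 0, v = 0 ↦ 3  ≥
u = 0, v = 1 ↦ 2  <
u = 0, v = 2 ↦ 1  <
u = 0, v = 3 ↦ 0  <
u = 1, v = 0 ↦ 3  ≥
u = 1, v = 1 ↦ 2  <
u = 1, v = 2 ↦ 1  <
u = 1, v = 3 ↦ 0  <
u = 2, v = 0 ↦ 3  ≥
u = 2, v = 1 ↦ 2  <
u = 2, v = 2 ↦ 1  <
u = 2, v = 3 ↦ 0  <
u = 3, v = 0 ↦ 3  ≥
u = 3, v = 1 ↦ 2  <
u = 3, v = 2 ↦ 1  <
u = 3, v = 3 ↦ 0  <
So 4 of the 16 assignments meet the threshold.

4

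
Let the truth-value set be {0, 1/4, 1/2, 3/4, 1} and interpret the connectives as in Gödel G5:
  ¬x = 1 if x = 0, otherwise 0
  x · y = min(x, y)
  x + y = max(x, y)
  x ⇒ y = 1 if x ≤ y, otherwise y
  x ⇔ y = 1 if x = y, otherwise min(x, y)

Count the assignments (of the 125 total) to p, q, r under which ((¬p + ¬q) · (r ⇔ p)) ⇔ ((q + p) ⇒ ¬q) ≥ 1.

101

value 1: 101 assignments (counts)
value 3/4: 2 assignments
value 1/2: 4 assignments
value 1/4: 6 assignments
value 0: 12 assignments
So 101 of the 125 assignments meet the threshold.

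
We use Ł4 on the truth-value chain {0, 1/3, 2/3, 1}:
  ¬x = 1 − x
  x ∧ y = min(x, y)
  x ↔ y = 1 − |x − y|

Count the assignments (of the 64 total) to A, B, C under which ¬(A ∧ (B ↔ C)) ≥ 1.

value 1: 22 assignments (counts)
value 2/3: 22 assignments
value 1/3: 16 assignments
value 0: 4 assignments
So 22 of the 64 assignments meet the threshold.

22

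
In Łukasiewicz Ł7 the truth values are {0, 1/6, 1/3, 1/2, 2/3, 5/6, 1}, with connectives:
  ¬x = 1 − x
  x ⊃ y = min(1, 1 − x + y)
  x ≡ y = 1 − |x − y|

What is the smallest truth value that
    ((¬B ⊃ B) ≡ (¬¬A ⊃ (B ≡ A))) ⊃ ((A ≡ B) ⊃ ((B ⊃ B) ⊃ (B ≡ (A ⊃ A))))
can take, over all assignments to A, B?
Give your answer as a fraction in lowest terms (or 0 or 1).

Take A = 1/2, B = 1/2:
¬B = ¬1/2 = 1/2
¬B ⊃ B = 1/2 ⊃ 1/2 = 1
¬A = ¬1/2 = 1/2
¬¬A = ¬1/2 = 1/2
B ≡ A = 1/2 ≡ 1/2 = 1
¬¬A ⊃ (B ≡ A) = 1/2 ⊃ 1 = 1
(¬B ⊃ B) ≡ (¬¬A ⊃ (B ≡ A)) = 1 ≡ 1 = 1
A ≡ B = 1/2 ≡ 1/2 = 1
B ⊃ B = 1/2 ⊃ 1/2 = 1
A ⊃ A = 1/2 ⊃ 1/2 = 1
B ≡ (A ⊃ A) = 1/2 ≡ 1 = 1/2
(B ⊃ B) ⊃ (B ≡ (A ⊃ A)) = 1 ⊃ 1/2 = 1/2
(A ≡ B) ⊃ ((B ⊃ B) ⊃ (B ≡ (A ⊃ A))) = 1 ⊃ 1/2 = 1/2
((¬B ⊃ B) ≡ (¬¬A ⊃ (B ≡ A))) ⊃ ((A ≡ B) ⊃ ((B ⊃ B) ⊃ (B ≡ (A ⊃ A)))) = 1 ⊃ 1/2 = 1/2
No assignment yields a value below 1/2, so this is the minimum.

1/2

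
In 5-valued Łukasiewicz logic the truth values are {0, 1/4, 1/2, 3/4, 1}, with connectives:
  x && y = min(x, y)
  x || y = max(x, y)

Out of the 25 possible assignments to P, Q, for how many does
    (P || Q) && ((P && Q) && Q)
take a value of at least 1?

1

value 1: 1 assignment (counts)
value 3/4: 3 assignments
value 1/2: 5 assignments
value 1/4: 7 assignments
value 0: 9 assignments
So 1 of the 25 assignments meets the threshold.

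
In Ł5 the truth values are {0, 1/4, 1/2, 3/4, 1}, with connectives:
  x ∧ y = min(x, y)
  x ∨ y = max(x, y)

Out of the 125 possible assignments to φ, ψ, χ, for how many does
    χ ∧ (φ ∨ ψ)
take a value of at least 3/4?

value 1: 9 assignments (counts)
value 3/4: 23 assignments (counts)
value 1/2: 31 assignments
value 1/4: 33 assignments
value 0: 29 assignments
So 32 of the 125 assignments meet the threshold.

32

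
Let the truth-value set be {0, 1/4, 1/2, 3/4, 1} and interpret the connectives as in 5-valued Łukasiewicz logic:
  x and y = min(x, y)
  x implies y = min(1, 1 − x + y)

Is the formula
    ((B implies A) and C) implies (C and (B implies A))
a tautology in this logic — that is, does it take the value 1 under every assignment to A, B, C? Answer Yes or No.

At A = 1/2, B = 0, C = 3/4, for instance:
B implies A = 0 implies 1/2 = 1
(B implies A) and C = 1 and 3/4 = 3/4
C and (B implies A) = 3/4 and 1 = 3/4
((B implies A) and C) implies (C and (B implies A)) = 3/4 implies 3/4 = 1
and checking the remaining 124 assignments likewise gives ≥ 1 in every case.

Yes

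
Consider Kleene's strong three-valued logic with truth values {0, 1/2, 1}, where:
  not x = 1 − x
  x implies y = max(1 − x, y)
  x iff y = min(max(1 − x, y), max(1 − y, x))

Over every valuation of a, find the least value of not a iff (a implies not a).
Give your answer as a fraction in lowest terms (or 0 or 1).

Take a = 1/2:
not a = not 1/2 = 1/2
not a = not 1/2 = 1/2
a implies not a = 1/2 implies 1/2 = 1/2
not a iff (a implies not a) = 1/2 iff 1/2 = 1/2
No assignment yields a value below 1/2, so this is the minimum.

1/2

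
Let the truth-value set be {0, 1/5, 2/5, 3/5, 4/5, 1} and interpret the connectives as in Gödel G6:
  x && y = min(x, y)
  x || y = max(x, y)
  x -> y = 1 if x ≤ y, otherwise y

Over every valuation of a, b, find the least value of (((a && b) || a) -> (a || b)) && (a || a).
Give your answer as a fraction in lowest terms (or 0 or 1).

0

Take a = 0, b = 0:
a && b = 0 && 0 = 0
(a && b) || a = 0 || 0 = 0
a || b = 0 || 0 = 0
((a && b) || a) -> (a || b) = 0 -> 0 = 1
a || a = 0 || 0 = 0
(((a && b) || a) -> (a || b)) && (a || a) = 1 && 0 = 0
No assignment yields a value below 0, so this is the minimum.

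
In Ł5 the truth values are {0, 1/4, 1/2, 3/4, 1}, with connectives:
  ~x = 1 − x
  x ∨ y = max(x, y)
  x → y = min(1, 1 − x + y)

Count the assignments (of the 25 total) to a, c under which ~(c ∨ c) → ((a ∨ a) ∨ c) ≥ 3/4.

20

value 1: 18 assignments (counts)
value 3/4: 2 assignments (counts)
value 1/2: 3 assignments
value 1/4: 1 assignment
value 0: 1 assignment
So 20 of the 25 assignments meet the threshold.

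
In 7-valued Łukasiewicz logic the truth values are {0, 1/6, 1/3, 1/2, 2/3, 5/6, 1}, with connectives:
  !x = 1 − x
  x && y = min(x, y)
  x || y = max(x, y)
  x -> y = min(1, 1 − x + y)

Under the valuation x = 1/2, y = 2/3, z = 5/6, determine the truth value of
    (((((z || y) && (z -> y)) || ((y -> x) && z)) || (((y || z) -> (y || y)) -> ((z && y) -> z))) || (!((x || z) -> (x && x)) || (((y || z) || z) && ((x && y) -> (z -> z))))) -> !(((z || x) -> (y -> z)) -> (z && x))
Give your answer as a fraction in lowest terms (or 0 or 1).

z || y = 5/6 || 2/3 = 5/6
z -> y = 5/6 -> 2/3 = 5/6
(z || y) && (z -> y) = 5/6 && 5/6 = 5/6
y -> x = 2/3 -> 1/2 = 5/6
(y -> x) && z = 5/6 && 5/6 = 5/6
((z || y) && (z -> y)) || ((y -> x) && z) = 5/6 || 5/6 = 5/6
y || z = 2/3 || 5/6 = 5/6
y || y = 2/3 || 2/3 = 2/3
(y || z) -> (y || y) = 5/6 -> 2/3 = 5/6
z && y = 5/6 && 2/3 = 2/3
(z && y) -> z = 2/3 -> 5/6 = 1
((y || z) -> (y || y)) -> ((z && y) -> z) = 5/6 -> 1 = 1
(((z || y) && (z -> y)) || ((y -> x) && z)) || (((y || z) -> (y || y)) -> ((z && y) -> z)) = 5/6 || 1 = 1
x || z = 1/2 || 5/6 = 5/6
x && x = 1/2 && 1/2 = 1/2
(x || z) -> (x && x) = 5/6 -> 1/2 = 2/3
!((x || z) -> (x && x)) = !2/3 = 1/3
y || z = 2/3 || 5/6 = 5/6
(y || z) || z = 5/6 || 5/6 = 5/6
x && y = 1/2 && 2/3 = 1/2
z -> z = 5/6 -> 5/6 = 1
(x && y) -> (z -> z) = 1/2 -> 1 = 1
((y || z) || z) && ((x && y) -> (z -> z)) = 5/6 && 1 = 5/6
!((x || z) -> (x && x)) || (((y || z) || z) && ((x && y) -> (z -> z))) = 1/3 || 5/6 = 5/6
((((z || y) && (z -> y)) || ((y -> x) && z)) || (((y || z) -> (y || y)) -> ((z && y) -> z))) || (!((x || z) -> (x && x)) || (((y || z) || z) && ((x && y) -> (z -> z)))) = 1 || 5/6 = 1
z || x = 5/6 || 1/2 = 5/6
y -> z = 2/3 -> 5/6 = 1
(z || x) -> (y -> z) = 5/6 -> 1 = 1
z && x = 5/6 && 1/2 = 1/2
((z || x) -> (y -> z)) -> (z && x) = 1 -> 1/2 = 1/2
!(((z || x) -> (y -> z)) -> (z && x)) = !1/2 = 1/2
(((((z || y) && (z -> y)) || ((y -> x) && z)) || (((y || z) -> (y || y)) -> ((z && y) -> z))) || (!((x || z) -> (x && x)) || (((y || z) || z) && ((x && y) -> (z -> z))))) -> !(((z || x) -> (y -> z)) -> (z && x)) = 1 -> 1/2 = 1/2

1/2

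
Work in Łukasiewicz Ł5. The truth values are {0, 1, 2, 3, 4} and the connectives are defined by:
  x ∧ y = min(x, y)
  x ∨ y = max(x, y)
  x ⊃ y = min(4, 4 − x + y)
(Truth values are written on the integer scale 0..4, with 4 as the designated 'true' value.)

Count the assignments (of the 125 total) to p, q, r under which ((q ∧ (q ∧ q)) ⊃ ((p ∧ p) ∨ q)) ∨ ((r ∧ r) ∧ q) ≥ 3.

125

value 4: 125 assignments (counts)
So 125 of the 125 assignments meet the threshold.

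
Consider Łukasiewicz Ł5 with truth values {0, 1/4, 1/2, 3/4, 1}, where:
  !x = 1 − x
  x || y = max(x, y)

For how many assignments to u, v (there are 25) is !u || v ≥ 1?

value 1: 9 assignments (counts)
value 3/4: 7 assignments
value 1/2: 5 assignments
value 1/4: 3 assignments
value 0: 1 assignment
So 9 of the 25 assignments meet the threshold.

9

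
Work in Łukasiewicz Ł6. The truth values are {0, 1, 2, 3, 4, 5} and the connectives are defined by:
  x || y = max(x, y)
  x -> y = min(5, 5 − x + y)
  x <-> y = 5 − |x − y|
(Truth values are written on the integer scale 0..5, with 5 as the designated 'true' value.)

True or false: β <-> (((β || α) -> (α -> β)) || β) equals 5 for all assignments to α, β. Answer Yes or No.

Counterexample: take α = 0, β = 0.
β || α = 0 || 0 = 0
α -> β = 0 -> 0 = 5
(β || α) -> (α -> β) = 0 -> 5 = 5
((β || α) -> (α -> β)) || β = 5 || 0 = 5
β <-> (((β || α) -> (α -> β)) || β) = 0 <-> 5 = 0
This gives 0 ≠ 5.

No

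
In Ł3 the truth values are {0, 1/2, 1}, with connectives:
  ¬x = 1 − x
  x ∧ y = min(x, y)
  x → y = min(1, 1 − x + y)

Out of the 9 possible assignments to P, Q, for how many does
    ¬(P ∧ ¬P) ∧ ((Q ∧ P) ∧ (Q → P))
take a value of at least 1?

P = 0, Q = 0 ↦ 0  <
P = 0, Q = 1/2 ↦ 0  <
P = 0, Q = 1 ↦ 0  <
P = 1/2, Q = 0 ↦ 0  <
P = 1/2, Q = 1/2 ↦ 1/2  <
P = 1/2, Q = 1 ↦ 1/2  <
P = 1, Q = 0 ↦ 0  <
P = 1, Q = 1/2 ↦ 1/2  <
P = 1, Q = 1 ↦ 1  ≥
So 1 of the 9 assignments meets the threshold.

1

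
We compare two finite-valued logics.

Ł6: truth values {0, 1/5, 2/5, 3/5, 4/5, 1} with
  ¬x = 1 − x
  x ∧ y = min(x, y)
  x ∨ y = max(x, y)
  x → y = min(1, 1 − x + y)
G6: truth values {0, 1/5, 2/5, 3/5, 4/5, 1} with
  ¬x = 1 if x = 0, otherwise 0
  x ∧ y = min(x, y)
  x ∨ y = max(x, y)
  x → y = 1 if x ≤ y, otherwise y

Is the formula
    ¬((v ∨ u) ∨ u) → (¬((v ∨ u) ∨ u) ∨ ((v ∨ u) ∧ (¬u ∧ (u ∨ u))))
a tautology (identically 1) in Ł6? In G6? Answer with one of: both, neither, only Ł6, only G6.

In Ł6: every assignment gives 1 — tautology.
In G6: every assignment gives 1 — tautology.

both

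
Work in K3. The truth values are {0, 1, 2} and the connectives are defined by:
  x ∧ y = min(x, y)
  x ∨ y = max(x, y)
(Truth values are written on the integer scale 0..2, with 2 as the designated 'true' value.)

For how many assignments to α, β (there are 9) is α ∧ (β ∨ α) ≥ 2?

α = 0, β = 0 ↦ 0  <
α = 0, β = 1 ↦ 0  <
α = 0, β = 2 ↦ 0  <
α = 1, β = 0 ↦ 1  <
α = 1, β = 1 ↦ 1  <
α = 1, β = 2 ↦ 1  <
α = 2, β = 0 ↦ 2  ≥
α = 2, β = 1 ↦ 2  ≥
α = 2, β = 2 ↦ 2  ≥
So 3 of the 9 assignments meet the threshold.

3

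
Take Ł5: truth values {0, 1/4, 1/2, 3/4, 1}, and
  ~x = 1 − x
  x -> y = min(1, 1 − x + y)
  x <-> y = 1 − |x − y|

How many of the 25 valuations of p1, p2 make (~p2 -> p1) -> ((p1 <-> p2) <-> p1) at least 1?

value 1: 13 assignments (counts)
value 3/4: 8 assignments
value 1/2: 2 assignments
value 1/4: 1 assignment
value 0: 1 assignment
So 13 of the 25 assignments meet the threshold.

13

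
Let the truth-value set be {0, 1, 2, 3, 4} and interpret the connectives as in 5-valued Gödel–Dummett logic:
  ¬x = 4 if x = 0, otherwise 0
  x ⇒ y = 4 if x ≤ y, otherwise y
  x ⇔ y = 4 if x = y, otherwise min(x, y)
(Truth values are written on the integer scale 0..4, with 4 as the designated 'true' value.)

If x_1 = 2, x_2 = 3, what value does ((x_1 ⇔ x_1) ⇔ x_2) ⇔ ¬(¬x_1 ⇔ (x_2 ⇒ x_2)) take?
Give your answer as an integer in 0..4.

x_1 ⇔ x_1 = 2 ⇔ 2 = 4
(x_1 ⇔ x_1) ⇔ x_2 = 4 ⇔ 3 = 3
¬x_1 = ¬2 = 0
x_2 ⇒ x_2 = 3 ⇒ 3 = 4
¬x_1 ⇔ (x_2 ⇒ x_2) = 0 ⇔ 4 = 0
¬(¬x_1 ⇔ (x_2 ⇒ x_2)) = ¬0 = 4
((x_1 ⇔ x_1) ⇔ x_2) ⇔ ¬(¬x_1 ⇔ (x_2 ⇒ x_2)) = 3 ⇔ 4 = 3

3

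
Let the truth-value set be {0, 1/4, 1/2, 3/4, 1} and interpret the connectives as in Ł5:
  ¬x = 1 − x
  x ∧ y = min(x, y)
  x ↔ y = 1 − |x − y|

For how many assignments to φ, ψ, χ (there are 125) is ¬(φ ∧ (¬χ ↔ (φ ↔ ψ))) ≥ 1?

30

value 1: 30 assignments (counts)
value 3/4: 35 assignments
value 1/2: 33 assignments
value 1/4: 22 assignments
value 0: 5 assignments
So 30 of the 125 assignments meet the threshold.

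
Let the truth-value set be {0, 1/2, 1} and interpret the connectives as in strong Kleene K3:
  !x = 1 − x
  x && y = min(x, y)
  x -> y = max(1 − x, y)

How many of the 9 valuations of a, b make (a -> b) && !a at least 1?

a = 0, b = 0 ↦ 1  ≥
a = 0, b = 1/2 ↦ 1  ≥
a = 0, b = 1 ↦ 1  ≥
a = 1/2, b = 0 ↦ 1/2  <
a = 1/2, b = 1/2 ↦ 1/2  <
a = 1/2, b = 1 ↦ 1/2  <
a = 1, b = 0 ↦ 0  <
a = 1, b = 1/2 ↦ 0  <
a = 1, b = 1 ↦ 0  <
So 3 of the 9 assignments meet the threshold.

3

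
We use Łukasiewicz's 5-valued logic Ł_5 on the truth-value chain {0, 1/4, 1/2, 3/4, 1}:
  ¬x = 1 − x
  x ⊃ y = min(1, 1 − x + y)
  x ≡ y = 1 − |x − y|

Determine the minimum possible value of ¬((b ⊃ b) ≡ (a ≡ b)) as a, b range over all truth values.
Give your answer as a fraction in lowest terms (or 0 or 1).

0

Take a = 0, b = 0:
b ⊃ b = 0 ⊃ 0 = 1
a ≡ b = 0 ≡ 0 = 1
(b ⊃ b) ≡ (a ≡ b) = 1 ≡ 1 = 1
¬((b ⊃ b) ≡ (a ≡ b)) = ¬1 = 0
No assignment yields a value below 0, so this is the minimum.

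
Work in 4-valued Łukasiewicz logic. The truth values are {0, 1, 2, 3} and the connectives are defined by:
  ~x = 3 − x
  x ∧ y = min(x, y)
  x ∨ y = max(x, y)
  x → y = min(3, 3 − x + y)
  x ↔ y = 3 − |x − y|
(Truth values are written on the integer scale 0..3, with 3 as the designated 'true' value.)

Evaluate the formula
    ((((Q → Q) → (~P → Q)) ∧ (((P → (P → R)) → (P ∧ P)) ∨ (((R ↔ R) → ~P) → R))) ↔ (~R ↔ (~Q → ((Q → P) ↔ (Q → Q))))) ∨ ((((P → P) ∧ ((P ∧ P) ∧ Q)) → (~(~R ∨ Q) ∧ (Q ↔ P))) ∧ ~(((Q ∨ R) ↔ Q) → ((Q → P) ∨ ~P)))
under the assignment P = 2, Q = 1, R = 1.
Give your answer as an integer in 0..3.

Q → Q = 1 → 1 = 3
~P = ~2 = 1
~P → Q = 1 → 1 = 3
(Q → Q) → (~P → Q) = 3 → 3 = 3
P → R = 2 → 1 = 2
P → (P → R) = 2 → 2 = 3
P ∧ P = 2 ∧ 2 = 2
(P → (P → R)) → (P ∧ P) = 3 → 2 = 2
R ↔ R = 1 ↔ 1 = 3
~P = ~2 = 1
(R ↔ R) → ~P = 3 → 1 = 1
((R ↔ R) → ~P) → R = 1 → 1 = 3
((P → (P → R)) → (P ∧ P)) ∨ (((R ↔ R) → ~P) → R) = 2 ∨ 3 = 3
((Q → Q) → (~P → Q)) ∧ (((P → (P → R)) → (P ∧ P)) ∨ (((R ↔ R) → ~P) → R)) = 3 ∧ 3 = 3
~R = ~1 = 2
~Q = ~1 = 2
Q → P = 1 → 2 = 3
Q → Q = 1 → 1 = 3
(Q → P) ↔ (Q → Q) = 3 ↔ 3 = 3
~Q → ((Q → P) ↔ (Q → Q)) = 2 → 3 = 3
~R ↔ (~Q → ((Q → P) ↔ (Q → Q))) = 2 ↔ 3 = 2
(((Q → Q) → (~P → Q)) ∧ (((P → (P → R)) → (P ∧ P)) ∨ (((R ↔ R) → ~P) → R))) ↔ (~R ↔ (~Q → ((Q → P) ↔ (Q → Q)))) = 3 ↔ 2 = 2
P → P = 2 → 2 = 3
P ∧ P = 2 ∧ 2 = 2
(P ∧ P) ∧ Q = 2 ∧ 1 = 1
(P → P) ∧ ((P ∧ P) ∧ Q) = 3 ∧ 1 = 1
~R = ~1 = 2
~R ∨ Q = 2 ∨ 1 = 2
~(~R ∨ Q) = ~2 = 1
Q ↔ P = 1 ↔ 2 = 2
~(~R ∨ Q) ∧ (Q ↔ P) = 1 ∧ 2 = 1
((P → P) ∧ ((P ∧ P) ∧ Q)) → (~(~R ∨ Q) ∧ (Q ↔ P)) = 1 → 1 = 3
Q ∨ R = 1 ∨ 1 = 1
(Q ∨ R) ↔ Q = 1 ↔ 1 = 3
Q → P = 1 → 2 = 3
~P = ~2 = 1
(Q → P) ∨ ~P = 3 ∨ 1 = 3
((Q ∨ R) ↔ Q) → ((Q → P) ∨ ~P) = 3 → 3 = 3
~(((Q ∨ R) ↔ Q) → ((Q → P) ∨ ~P)) = ~3 = 0
(((P → P) ∧ ((P ∧ P) ∧ Q)) → (~(~R ∨ Q) ∧ (Q ↔ P))) ∧ ~(((Q ∨ R) ↔ Q) → ((Q → P) ∨ ~P)) = 3 ∧ 0 = 0
((((Q → Q) → (~P → Q)) ∧ (((P → (P → R)) → (P ∧ P)) ∨ (((R ↔ R) → ~P) → R))) ↔ (~R ↔ (~Q → ((Q → P) ↔ (Q → Q))))) ∨ ((((P → P) ∧ ((P ∧ P) ∧ Q)) → (~(~R ∨ Q) ∧ (Q ↔ P))) ∧ ~(((Q ∨ R) ↔ Q) → ((Q → P) ∨ ~P))) = 2 ∨ 0 = 2

2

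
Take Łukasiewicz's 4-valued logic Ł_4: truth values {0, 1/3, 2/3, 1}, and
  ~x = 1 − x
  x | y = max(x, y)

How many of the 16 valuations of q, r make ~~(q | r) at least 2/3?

q = 0, r = 0 ↦ 0  <
q = 0, r = 1/3 ↦ 1/3  <
q = 0, r = 2/3 ↦ 2/3  ≥
q = 0, r = 1 ↦ 1  ≥
q = 1/3, r = 0 ↦ 1/3  <
q = 1/3, r = 1/3 ↦ 1/3  <
q = 1/3, r = 2/3 ↦ 2/3  ≥
q = 1/3, r = 1 ↦ 1  ≥
q = 2/3, r = 0 ↦ 2/3  ≥
q = 2/3, r = 1/3 ↦ 2/3  ≥
q = 2/3, r = 2/3 ↦ 2/3  ≥
q = 2/3, r = 1 ↦ 1  ≥
q = 1, r = 0 ↦ 1  ≥
q = 1, r = 1/3 ↦ 1  ≥
q = 1, r = 2/3 ↦ 1  ≥
q = 1, r = 1 ↦ 1  ≥
So 12 of the 16 assignments meet the threshold.

12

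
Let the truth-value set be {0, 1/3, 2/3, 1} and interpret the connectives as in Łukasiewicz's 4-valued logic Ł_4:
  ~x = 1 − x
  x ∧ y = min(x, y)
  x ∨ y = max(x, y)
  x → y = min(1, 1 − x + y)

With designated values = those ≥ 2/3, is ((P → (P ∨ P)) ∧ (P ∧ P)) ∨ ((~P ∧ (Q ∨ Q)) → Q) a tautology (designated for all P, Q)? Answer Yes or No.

Yes

P = 0, Q = 0 ↦ 1
P = 0, Q = 1/3 ↦ 1
P = 0, Q = 2/3 ↦ 1
P = 0, Q = 1 ↦ 1
P = 1/3, Q = 0 ↦ 1
P = 1/3, Q = 1/3 ↦ 1
P = 1/3, Q = 2/3 ↦ 1
P = 1/3, Q = 1 ↦ 1
P = 2/3, Q = 0 ↦ 1
P = 2/3, Q = 1/3 ↦ 1
P = 2/3, Q = 2/3 ↦ 1
P = 2/3, Q = 1 ↦ 1
P = 1, Q = 0 ↦ 1
P = 1, Q = 1/3 ↦ 1
P = 1, Q = 2/3 ↦ 1
P = 1, Q = 1 ↦ 1
Every assignment gives a value ≥ 2/3.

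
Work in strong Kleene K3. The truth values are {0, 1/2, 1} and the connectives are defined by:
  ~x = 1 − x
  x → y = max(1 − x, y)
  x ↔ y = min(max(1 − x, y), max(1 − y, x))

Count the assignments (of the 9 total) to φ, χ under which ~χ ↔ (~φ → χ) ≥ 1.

1

φ = 0, χ = 0 ↦ 0  <
φ = 0, χ = 1/2 ↦ 1/2  <
φ = 0, χ = 1 ↦ 0  <
φ = 1/2, χ = 0 ↦ 1/2  <
φ = 1/2, χ = 1/2 ↦ 1/2  <
φ = 1/2, χ = 1 ↦ 0  <
φ = 1, χ = 0 ↦ 1  ≥
φ = 1, χ = 1/2 ↦ 1/2  <
φ = 1, χ = 1 ↦ 0  <
So 1 of the 9 assignments meets the threshold.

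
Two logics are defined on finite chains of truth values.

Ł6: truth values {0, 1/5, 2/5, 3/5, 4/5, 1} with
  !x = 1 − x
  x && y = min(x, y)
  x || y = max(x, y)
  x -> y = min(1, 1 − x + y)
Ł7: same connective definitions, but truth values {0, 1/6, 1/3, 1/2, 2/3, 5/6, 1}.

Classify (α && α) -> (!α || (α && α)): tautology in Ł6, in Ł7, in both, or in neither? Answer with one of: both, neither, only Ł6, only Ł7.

both

In Ł6: every assignment gives 1 — tautology.
In Ł7: every assignment gives 1 — tautology.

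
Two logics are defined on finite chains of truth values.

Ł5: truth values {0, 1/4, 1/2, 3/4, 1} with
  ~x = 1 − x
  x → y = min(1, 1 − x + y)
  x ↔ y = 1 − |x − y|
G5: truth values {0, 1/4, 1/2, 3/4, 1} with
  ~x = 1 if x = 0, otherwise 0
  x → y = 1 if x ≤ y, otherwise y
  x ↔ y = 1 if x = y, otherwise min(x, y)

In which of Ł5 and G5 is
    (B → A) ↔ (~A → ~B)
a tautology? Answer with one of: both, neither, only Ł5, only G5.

only Ł5

In Ł5: every assignment gives 1 — tautology.
In G5: at A = 1/4, B = 1/2 the value is 1/4 — not a tautology.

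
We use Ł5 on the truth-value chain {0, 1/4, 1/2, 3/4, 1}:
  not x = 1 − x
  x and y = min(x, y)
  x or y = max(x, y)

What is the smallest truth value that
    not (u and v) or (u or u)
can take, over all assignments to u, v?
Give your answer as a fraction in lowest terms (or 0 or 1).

1/2

Take u = 1/2, v = 1/2:
u and v = 1/2 and 1/2 = 1/2
not (u and v) = not 1/2 = 1/2
u or u = 1/2 or 1/2 = 1/2
not (u and v) or (u or u) = 1/2 or 1/2 = 1/2
No assignment yields a value below 1/2, so this is the minimum.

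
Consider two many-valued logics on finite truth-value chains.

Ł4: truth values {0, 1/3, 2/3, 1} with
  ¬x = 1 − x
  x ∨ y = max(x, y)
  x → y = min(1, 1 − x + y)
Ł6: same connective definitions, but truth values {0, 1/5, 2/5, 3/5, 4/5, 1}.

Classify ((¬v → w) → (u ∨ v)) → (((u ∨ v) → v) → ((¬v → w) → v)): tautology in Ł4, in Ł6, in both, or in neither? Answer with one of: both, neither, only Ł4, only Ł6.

In Ł4: every assignment gives 1 — tautology.
In Ł6: every assignment gives 1 — tautology.

both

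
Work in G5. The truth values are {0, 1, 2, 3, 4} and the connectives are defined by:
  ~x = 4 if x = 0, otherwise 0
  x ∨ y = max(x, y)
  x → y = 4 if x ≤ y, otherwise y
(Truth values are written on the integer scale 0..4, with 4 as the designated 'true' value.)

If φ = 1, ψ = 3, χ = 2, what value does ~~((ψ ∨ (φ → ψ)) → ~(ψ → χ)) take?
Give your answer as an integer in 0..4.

φ → ψ = 1 → 3 = 4
ψ ∨ (φ → ψ) = 3 ∨ 4 = 4
ψ → χ = 3 → 2 = 2
~(ψ → χ) = ~2 = 0
(ψ ∨ (φ → ψ)) → ~(ψ → χ) = 4 → 0 = 0
~((ψ ∨ (φ → ψ)) → ~(ψ → χ)) = ~0 = 4
~~((ψ ∨ (φ → ψ)) → ~(ψ → χ)) = ~4 = 0

0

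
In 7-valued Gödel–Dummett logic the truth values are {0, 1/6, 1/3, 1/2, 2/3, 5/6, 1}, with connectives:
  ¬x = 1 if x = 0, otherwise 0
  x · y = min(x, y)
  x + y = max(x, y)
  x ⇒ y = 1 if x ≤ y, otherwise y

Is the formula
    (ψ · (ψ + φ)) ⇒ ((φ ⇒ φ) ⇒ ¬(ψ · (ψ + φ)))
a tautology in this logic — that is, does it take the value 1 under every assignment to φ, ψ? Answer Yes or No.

No

Counterexample: take φ = 0, ψ = 1/6.
ψ + φ = 1/6 + 0 = 1/6
ψ · (ψ + φ) = 1/6 · 1/6 = 1/6
φ ⇒ φ = 0 ⇒ 0 = 1
ψ + φ = 1/6 + 0 = 1/6
ψ · (ψ + φ) = 1/6 · 1/6 = 1/6
¬(ψ · (ψ + φ)) = ¬1/6 = 0
(φ ⇒ φ) ⇒ ¬(ψ · (ψ + φ)) = 1 ⇒ 0 = 0
(ψ · (ψ + φ)) ⇒ ((φ ⇒ φ) ⇒ ¬(ψ · (ψ + φ))) = 1/6 ⇒ 0 = 0
This gives 0 ≠ 1.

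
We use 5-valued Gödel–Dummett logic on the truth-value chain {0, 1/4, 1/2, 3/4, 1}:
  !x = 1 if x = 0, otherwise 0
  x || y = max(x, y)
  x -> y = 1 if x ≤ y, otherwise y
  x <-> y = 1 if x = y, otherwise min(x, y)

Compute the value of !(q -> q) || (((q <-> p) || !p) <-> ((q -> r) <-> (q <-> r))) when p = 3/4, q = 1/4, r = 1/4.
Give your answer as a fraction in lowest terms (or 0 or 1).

1/4

q -> q = 1/4 -> 1/4 = 1
!(q -> q) = !1 = 0
q <-> p = 1/4 <-> 3/4 = 1/4
!p = !3/4 = 0
(q <-> p) || !p = 1/4 || 0 = 1/4
q -> r = 1/4 -> 1/4 = 1
q <-> r = 1/4 <-> 1/4 = 1
(q -> r) <-> (q <-> r) = 1 <-> 1 = 1
((q <-> p) || !p) <-> ((q -> r) <-> (q <-> r)) = 1/4 <-> 1 = 1/4
!(q -> q) || (((q <-> p) || !p) <-> ((q -> r) <-> (q <-> r))) = 0 || 1/4 = 1/4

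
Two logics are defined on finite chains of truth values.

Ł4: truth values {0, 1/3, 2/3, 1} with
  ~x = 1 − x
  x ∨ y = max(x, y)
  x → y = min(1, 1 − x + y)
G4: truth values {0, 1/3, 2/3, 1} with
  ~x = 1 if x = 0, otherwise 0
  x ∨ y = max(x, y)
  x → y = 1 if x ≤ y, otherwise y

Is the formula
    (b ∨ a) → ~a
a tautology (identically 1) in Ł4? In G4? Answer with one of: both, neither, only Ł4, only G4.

neither

In Ł4: at a = 1/3, b = 1 the value is 2/3 — not a tautology.
In G4: at a = 1/3, b = 0 the value is 0 — not a tautology.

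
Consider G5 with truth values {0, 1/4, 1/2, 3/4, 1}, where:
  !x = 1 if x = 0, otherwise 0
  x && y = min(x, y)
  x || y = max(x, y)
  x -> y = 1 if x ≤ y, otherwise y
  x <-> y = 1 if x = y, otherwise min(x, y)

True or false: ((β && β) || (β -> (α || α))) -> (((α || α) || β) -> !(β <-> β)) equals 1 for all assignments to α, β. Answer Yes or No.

Counterexample: take α = 0, β = 1/4.
β && β = 1/4 && 1/4 = 1/4
α || α = 0 || 0 = 0
β -> (α || α) = 1/4 -> 0 = 0
(β && β) || (β -> (α || α)) = 1/4 || 0 = 1/4
α || α = 0 || 0 = 0
(α || α) || β = 0 || 1/4 = 1/4
β <-> β = 1/4 <-> 1/4 = 1
!(β <-> β) = !1 = 0
((α || α) || β) -> !(β <-> β) = 1/4 -> 0 = 0
((β && β) || (β -> (α || α))) -> (((α || α) || β) -> !(β <-> β)) = 1/4 -> 0 = 0
This gives 0 ≠ 1.

No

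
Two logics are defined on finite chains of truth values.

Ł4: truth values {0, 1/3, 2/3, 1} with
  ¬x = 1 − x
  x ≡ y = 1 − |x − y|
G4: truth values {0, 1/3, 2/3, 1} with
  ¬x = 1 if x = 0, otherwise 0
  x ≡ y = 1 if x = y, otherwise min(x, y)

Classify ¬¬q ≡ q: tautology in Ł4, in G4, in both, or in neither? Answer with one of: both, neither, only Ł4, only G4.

only Ł4

In Ł4: every assignment gives 1 — tautology.
In G4: at q = 1/3 the value is 1/3 — not a tautology.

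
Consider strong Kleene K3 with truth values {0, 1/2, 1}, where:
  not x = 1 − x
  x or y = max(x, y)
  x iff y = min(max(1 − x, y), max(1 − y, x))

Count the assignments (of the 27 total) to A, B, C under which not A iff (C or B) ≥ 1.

6

value 1: 6 assignments (counts)
value 1/2: 15 assignments
value 0: 6 assignments
So 6 of the 27 assignments meet the threshold.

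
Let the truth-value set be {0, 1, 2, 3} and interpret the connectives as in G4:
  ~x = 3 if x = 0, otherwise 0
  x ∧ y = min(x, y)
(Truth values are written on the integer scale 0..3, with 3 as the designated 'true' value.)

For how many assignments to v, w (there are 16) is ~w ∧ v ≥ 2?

v = 0, w = 0 ↦ 0  <
v = 0, w = 1 ↦ 0  <
v = 0, w = 2 ↦ 0  <
v = 0, w = 3 ↦ 0  <
v = 1, w = 0 ↦ 1  <
v = 1, w = 1 ↦ 0  <
v = 1, w = 2 ↦ 0  <
v = 1, w = 3 ↦ 0  <
v = 2, w = 0 ↦ 2  ≥
v = 2, w = 1 ↦ 0  <
v = 2, w = 2 ↦ 0  <
v = 2, w = 3 ↦ 0  <
v = 3, w = 0 ↦ 3  ≥
v = 3, w = 1 ↦ 0  <
v = 3, w = 2 ↦ 0  <
v = 3, w = 3 ↦ 0  <
So 2 of the 16 assignments meet the threshold.

2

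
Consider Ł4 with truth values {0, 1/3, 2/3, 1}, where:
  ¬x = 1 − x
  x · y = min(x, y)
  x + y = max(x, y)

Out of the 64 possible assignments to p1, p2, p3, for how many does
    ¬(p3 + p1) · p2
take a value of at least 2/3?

value 1: 1 assignment (counts)
value 2/3: 7 assignments (counts)
value 1/3: 19 assignments
value 0: 37 assignments
So 8 of the 64 assignments meet the threshold.

8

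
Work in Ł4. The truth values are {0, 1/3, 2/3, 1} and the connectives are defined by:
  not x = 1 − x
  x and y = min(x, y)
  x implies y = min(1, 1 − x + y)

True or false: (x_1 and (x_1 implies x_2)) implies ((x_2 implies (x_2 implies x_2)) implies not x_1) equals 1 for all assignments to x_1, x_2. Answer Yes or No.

Counterexample: take x_1 = 2/3, x_2 = 1/3.
x_1 implies x_2 = 2/3 implies 1/3 = 2/3
x_1 and (x_1 implies x_2) = 2/3 and 2/3 = 2/3
x_2 implies x_2 = 1/3 implies 1/3 = 1
x_2 implies (x_2 implies x_2) = 1/3 implies 1 = 1
not x_1 = not 2/3 = 1/3
(x_2 implies (x_2 implies x_2)) implies not x_1 = 1 implies 1/3 = 1/3
(x_1 and (x_1 implies x_2)) implies ((x_2 implies (x_2 implies x_2)) implies not x_1) = 2/3 implies 1/3 = 2/3
This gives 2/3 ≠ 1.

No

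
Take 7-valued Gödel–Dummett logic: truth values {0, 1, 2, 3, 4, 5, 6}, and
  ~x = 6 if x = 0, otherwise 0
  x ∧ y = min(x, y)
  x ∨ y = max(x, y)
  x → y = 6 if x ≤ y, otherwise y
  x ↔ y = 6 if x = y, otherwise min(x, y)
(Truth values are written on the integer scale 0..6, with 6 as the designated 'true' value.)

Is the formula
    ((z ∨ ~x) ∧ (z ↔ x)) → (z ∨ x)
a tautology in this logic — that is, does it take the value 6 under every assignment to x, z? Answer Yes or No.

No

Counterexample: take x = 0, z = 0.
~x = ~0 = 6
z ∨ ~x = 0 ∨ 6 = 6
z ↔ x = 0 ↔ 0 = 6
(z ∨ ~x) ∧ (z ↔ x) = 6 ∧ 6 = 6
z ∨ x = 0 ∨ 0 = 0
((z ∨ ~x) ∧ (z ↔ x)) → (z ∨ x) = 6 → 0 = 0
This gives 0 ≠ 6.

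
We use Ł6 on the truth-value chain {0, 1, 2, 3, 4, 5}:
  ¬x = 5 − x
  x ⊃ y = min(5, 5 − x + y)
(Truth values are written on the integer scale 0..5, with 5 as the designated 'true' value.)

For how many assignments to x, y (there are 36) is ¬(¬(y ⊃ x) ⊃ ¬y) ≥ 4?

2

value 5: 1 assignment (counts)
value 4: 1 assignment (counts)
value 3: 2 assignments
value 2: 2 assignments
value 1: 3 assignments
value 0: 27 assignments
So 2 of the 36 assignments meet the threshold.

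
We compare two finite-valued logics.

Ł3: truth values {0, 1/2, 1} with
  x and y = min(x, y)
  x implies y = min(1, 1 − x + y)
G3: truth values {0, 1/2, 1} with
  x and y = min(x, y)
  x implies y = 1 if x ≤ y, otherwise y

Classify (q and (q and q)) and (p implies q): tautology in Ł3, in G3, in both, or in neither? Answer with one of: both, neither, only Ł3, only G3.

neither

In Ł3: at p = 0, q = 0 the value is 0 — not a tautology.
In G3: at p = 0, q = 0 the value is 0 — not a tautology.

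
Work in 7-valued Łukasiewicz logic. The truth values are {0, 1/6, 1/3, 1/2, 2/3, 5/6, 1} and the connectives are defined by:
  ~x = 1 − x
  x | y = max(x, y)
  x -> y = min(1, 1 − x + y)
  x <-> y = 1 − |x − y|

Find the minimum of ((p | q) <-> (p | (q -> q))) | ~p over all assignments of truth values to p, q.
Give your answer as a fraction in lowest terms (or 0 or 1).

1/2

Take p = 1/2, q = 0:
p | q = 1/2 | 0 = 1/2
q -> q = 0 -> 0 = 1
p | (q -> q) = 1/2 | 1 = 1
(p | q) <-> (p | (q -> q)) = 1/2 <-> 1 = 1/2
~p = ~1/2 = 1/2
((p | q) <-> (p | (q -> q))) | ~p = 1/2 | 1/2 = 1/2
No assignment yields a value below 1/2, so this is the minimum.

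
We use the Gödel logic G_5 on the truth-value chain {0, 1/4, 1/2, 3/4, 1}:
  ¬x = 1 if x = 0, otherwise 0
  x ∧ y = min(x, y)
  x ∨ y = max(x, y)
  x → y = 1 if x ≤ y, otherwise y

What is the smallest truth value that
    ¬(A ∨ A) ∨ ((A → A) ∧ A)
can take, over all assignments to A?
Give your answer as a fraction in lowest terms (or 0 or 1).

1/4

Take A = 1/4:
A ∨ A = 1/4 ∨ 1/4 = 1/4
¬(A ∨ A) = ¬1/4 = 0
A → A = 1/4 → 1/4 = 1
(A → A) ∧ A = 1 ∧ 1/4 = 1/4
¬(A ∨ A) ∨ ((A → A) ∧ A) = 0 ∨ 1/4 = 1/4
No assignment yields a value below 1/4, so this is the minimum.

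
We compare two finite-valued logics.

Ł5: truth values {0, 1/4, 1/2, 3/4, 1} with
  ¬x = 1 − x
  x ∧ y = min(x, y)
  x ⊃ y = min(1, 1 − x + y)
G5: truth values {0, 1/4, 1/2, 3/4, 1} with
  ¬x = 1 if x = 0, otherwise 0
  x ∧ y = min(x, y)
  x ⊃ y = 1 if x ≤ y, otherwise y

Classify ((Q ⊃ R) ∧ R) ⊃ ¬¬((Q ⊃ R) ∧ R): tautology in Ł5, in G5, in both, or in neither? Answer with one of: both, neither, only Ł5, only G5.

both

In Ł5: every assignment gives 1 — tautology.
In G5: every assignment gives 1 — tautology.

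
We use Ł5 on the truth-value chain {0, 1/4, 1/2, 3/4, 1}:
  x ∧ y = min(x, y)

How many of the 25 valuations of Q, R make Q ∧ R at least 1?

value 1: 1 assignment (counts)
value 3/4: 3 assignments
value 1/2: 5 assignments
value 1/4: 7 assignments
value 0: 9 assignments
So 1 of the 25 assignments meets the threshold.

1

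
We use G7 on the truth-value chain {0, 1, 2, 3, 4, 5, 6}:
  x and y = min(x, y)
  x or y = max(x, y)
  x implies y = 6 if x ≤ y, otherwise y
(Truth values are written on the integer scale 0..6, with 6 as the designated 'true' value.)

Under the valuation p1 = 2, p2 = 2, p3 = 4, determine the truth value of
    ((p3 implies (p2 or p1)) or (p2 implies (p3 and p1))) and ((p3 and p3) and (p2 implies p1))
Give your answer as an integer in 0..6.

p2 or p1 = 2 or 2 = 2
p3 implies (p2 or p1) = 4 implies 2 = 2
p3 and p1 = 4 and 2 = 2
p2 implies (p3 and p1) = 2 implies 2 = 6
(p3 implies (p2 or p1)) or (p2 implies (p3 and p1)) = 2 or 6 = 6
p3 and p3 = 4 and 4 = 4
p2 implies p1 = 2 implies 2 = 6
(p3 and p3) and (p2 implies p1) = 4 and 6 = 4
((p3 implies (p2 or p1)) or (p2 implies (p3 and p1))) and ((p3 and p3) and (p2 implies p1)) = 6 and 4 = 4

4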